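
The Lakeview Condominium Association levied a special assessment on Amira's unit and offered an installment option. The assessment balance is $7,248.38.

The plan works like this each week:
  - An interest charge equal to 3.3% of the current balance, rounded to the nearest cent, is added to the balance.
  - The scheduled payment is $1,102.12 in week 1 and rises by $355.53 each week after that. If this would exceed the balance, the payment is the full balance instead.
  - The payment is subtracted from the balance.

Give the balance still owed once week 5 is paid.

# | Opening | Interest | Payment | End bal
1 | $7,248.38 | $239.20 | $1,102.12 | $6,385.46
2 | $6,385.46 | $210.72 | $1,457.65 | $5,138.53
3 | $5,138.53 | $169.57 | $1,813.18 | $3,494.92
4 | $3,494.92 | $115.33 | $2,168.71 | $1,441.54
5 | $1,441.54 | $47.57 | $1,489.11 | $0.00

$0.00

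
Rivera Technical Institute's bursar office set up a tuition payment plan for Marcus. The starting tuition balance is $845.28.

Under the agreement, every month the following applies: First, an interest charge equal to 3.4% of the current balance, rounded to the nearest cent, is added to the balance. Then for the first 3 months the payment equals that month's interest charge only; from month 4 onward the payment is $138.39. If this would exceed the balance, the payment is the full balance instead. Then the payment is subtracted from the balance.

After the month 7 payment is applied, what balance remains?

$383.80

Month 1: $845.28 +$28.74 interest = $874.02; pay $28.74 → $845.28
Month 2: $845.28 +$28.74 interest = $874.02; pay $28.74 → $845.28
Month 3: $845.28 +$28.74 interest = $874.02; pay $28.74 → $845.28
Month 4: $845.28 +$28.74 interest = $874.02; pay $138.39 → $735.63
Month 5: $735.63 +$25.01 interest = $760.64; pay $138.39 → $622.25
Month 6: $622.25 +$21.16 interest = $643.41; pay $138.39 → $505.02
Month 7: $505.02 +$17.17 interest = $522.19; pay $138.39 → $383.80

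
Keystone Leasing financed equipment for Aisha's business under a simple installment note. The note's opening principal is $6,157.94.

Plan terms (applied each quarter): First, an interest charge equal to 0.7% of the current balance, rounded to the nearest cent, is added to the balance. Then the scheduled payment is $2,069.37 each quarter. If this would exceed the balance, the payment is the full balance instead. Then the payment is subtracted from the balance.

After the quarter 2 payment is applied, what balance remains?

Quarter 1: opening $6,157.94; interest $43.11 → $6,201.05; payment $2,069.37; balance $4,131.68
Quarter 2: opening $4,131.68; interest $28.92 → $4,160.60; payment $2,069.37; balance $2,091.23

$2,091.23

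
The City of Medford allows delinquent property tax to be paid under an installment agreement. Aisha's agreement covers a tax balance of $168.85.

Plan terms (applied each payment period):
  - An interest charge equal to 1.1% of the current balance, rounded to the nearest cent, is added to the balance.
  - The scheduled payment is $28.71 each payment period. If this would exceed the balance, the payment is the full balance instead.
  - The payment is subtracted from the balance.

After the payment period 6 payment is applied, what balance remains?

Payment period 1: opening $168.85; interest $1.86 → $170.71; payment $28.71; balance $142.00
Payment period 2: opening $142.00; interest $1.56 → $143.56; payment $28.71; balance $114.85
Payment period 3: opening $114.85; interest $1.26 → $116.11; payment $28.71; balance $87.40
Payment period 4: opening $87.40; interest $0.96 → $88.36; payment $28.71; balance $59.65
Payment period 5: opening $59.65; interest $0.66 → $60.31; payment $28.71; balance $31.60
Payment period 6: opening $31.60; interest $0.35 → $31.95; payment $28.71; balance $3.24

$3.24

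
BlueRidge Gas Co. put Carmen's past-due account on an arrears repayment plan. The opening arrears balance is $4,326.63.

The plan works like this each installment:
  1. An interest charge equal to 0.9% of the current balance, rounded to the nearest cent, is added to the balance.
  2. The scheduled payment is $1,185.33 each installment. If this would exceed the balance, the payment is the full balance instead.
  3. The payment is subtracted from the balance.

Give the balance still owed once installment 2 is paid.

$2,023.53

Installment 1: opening $4,326.63; interest $38.94 → $4,365.57; payment $1,185.33; balance $3,180.24
Installment 2: opening $3,180.24; interest $28.62 → $3,208.86; payment $1,185.33; balance $2,023.53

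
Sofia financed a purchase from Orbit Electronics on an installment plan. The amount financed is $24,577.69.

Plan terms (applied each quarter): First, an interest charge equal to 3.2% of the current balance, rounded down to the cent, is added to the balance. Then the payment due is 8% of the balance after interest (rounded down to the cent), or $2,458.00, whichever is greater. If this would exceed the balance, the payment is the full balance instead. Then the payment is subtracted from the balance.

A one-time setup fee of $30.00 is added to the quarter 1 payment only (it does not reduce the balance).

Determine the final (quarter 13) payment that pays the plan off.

$602.80

Quarter 1: $24,577.69 +$786.48 interest = $25,364.17; pay $2,458.00 (+ $30.00 fee) → $22,906.17
Quarter 2: $22,906.17 +$732.99 interest = $23,639.16; pay $2,458.00 → $21,181.16
Quarter 3: $21,181.16 +$677.79 interest = $21,858.95; pay $2,458.00 → $19,400.95
Quarter 4: $19,400.95 +$620.83 interest = $20,021.78; pay $2,458.00 → $17,563.78
Quarter 5: $17,563.78 +$562.04 interest = $18,125.82; pay $2,458.00 → $15,667.82
Quarter 6: $15,667.82 +$501.37 interest = $16,169.19; pay $2,458.00 → $13,711.19
Quarter 7: $13,711.19 +$438.75 interest = $14,149.94; pay $2,458.00 → $11,691.94
Quarter 8: $11,691.94 +$374.14 interest = $12,066.08; pay $2,458.00 → $9,608.08
Quarter 9: $9,608.08 +$307.45 interest = $9,915.53; pay $2,458.00 → $7,457.53
Quarter 10: $7,457.53 +$238.64 interest = $7,696.17; pay $2,458.00 → $5,238.17
Quarter 11: $5,238.17 +$167.62 interest = $5,405.79; pay $2,458.00 → $2,947.79
Quarter 12: $2,947.79 +$94.32 interest = $3,042.11; pay $2,458.00 → $584.11
Quarter 13: $584.11 +$18.69 interest = $602.80; pay $602.80 → $0.00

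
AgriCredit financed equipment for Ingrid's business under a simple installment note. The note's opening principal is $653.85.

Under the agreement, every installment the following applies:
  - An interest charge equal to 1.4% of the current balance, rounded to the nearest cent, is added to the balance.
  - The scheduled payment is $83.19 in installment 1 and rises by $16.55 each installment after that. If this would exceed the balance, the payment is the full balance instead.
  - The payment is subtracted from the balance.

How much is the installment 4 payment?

Installment 1: opening $653.85; interest $9.15 → $663.00; payment $83.19; balance $579.81
Installment 2: opening $579.81; interest $8.12 → $587.93; payment $99.74; balance $488.19
Installment 3: opening $488.19; interest $6.83 → $495.02; payment $116.29; balance $378.73
Installment 4: opening $378.73; interest $5.30 → $384.03; payment $132.84; balance $251.19

$132.84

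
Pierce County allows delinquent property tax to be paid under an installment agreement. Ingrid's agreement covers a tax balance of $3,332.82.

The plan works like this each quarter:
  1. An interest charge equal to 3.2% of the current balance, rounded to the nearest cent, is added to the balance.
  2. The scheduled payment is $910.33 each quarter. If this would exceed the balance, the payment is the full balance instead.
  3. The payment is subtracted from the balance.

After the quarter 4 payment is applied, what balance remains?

$0.00

# | Opening | Interest | Payment | End bal
1 | $3,332.82 | $106.65 | $910.33 | $2,529.14
2 | $2,529.14 | $80.93 | $910.33 | $1,699.74
3 | $1,699.74 | $54.39 | $910.33 | $843.80
4 | $843.80 | $27.00 | $870.80 | $0.00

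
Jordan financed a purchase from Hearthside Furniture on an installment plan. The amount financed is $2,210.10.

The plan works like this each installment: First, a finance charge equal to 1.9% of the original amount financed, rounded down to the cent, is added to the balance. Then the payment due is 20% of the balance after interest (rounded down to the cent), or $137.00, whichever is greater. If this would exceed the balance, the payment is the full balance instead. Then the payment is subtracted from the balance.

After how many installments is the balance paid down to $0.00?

14

# | Opening | Interest | Payment | End bal
1 | $2,210.10 | $41.99 | $450.41 | $1,801.68
2 | $1,801.68 | $41.99 | $368.73 | $1,474.94
3 | $1,474.94 | $41.99 | $303.38 | $1,213.55
4 | $1,213.55 | $41.99 | $251.10 | $1,004.44
5 | $1,004.44 | $41.99 | $209.28 | $837.15
6 | $837.15 | $41.99 | $175.82 | $703.32
7 | $703.32 | $41.99 | $149.06 | $596.25
8 | $596.25 | $41.99 | $137.00 | $501.24
9 | $501.24 | $41.99 | $137.00 | $406.23
10 | $406.23 | $41.99 | $137.00 | $311.22
11 | $311.22 | $41.99 | $137.00 | $216.21
12 | $216.21 | $41.99 | $137.00 | $121.20
13 | $121.20 | $41.99 | $137.00 | $26.19
14 | $26.19 | $41.99 | $68.18 | $0.00
Balance reaches $0.00 in installment 14.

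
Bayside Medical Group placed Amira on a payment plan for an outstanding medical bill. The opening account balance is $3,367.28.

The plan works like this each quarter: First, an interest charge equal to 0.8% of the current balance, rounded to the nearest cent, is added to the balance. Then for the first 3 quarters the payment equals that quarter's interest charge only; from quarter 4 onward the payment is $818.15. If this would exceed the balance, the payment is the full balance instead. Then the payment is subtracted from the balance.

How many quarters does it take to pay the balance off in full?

Quarter 1: $3,367.28 +$26.94 interest = $3,394.22; pay $26.94 → $3,367.28
Quarter 2: $3,367.28 +$26.94 interest = $3,394.22; pay $26.94 → $3,367.28
Quarter 3: $3,367.28 +$26.94 interest = $3,394.22; pay $26.94 → $3,367.28
Quarter 4: $3,367.28 +$26.94 interest = $3,394.22; pay $818.15 → $2,576.07
Quarter 5: $2,576.07 +$20.61 interest = $2,596.68; pay $818.15 → $1,778.53
Quarter 6: $1,778.53 +$14.23 interest = $1,792.76; pay $818.15 → $974.61
Quarter 7: $974.61 +$7.80 interest = $982.41; pay $818.15 → $164.26
Quarter 8: $164.26 +$1.31 interest = $165.57; pay $165.57 → $0.00
Balance reaches $0.00 in quarter 8.

8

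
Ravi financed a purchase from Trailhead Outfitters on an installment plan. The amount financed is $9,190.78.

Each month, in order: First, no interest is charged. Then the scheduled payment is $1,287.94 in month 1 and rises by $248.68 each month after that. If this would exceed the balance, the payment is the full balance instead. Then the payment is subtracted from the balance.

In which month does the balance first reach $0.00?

Month 1: opening $9,190.78; payment $1,287.94; balance $7,902.84
Month 2: opening $7,902.84; payment $1,536.62; balance $6,366.22
Month 3: opening $6,366.22; payment $1,785.30; balance $4,580.92
Month 4: opening $4,580.92; payment $2,033.98; balance $2,546.94
Month 5: opening $2,546.94; payment $2,282.66; balance $264.28
Month 6: opening $264.28; payment $264.28; balance $0.00
Balance reaches $0.00 in month 6.

6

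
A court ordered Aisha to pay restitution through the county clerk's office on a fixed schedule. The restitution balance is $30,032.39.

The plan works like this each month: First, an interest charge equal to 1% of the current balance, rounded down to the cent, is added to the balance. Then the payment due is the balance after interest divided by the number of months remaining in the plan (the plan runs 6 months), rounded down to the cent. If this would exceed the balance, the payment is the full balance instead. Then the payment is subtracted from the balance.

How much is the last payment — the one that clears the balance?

$5,313.33

Month 1: opening $30,032.39; interest $300.32 → $30,332.71; payment $5,055.45; balance $25,277.26
Month 2: opening $25,277.26; interest $252.77 → $25,530.03; payment $5,106.00; balance $20,424.03
Month 3: opening $20,424.03; interest $204.24 → $20,628.27; payment $5,157.06; balance $15,471.21
Month 4: opening $15,471.21; interest $154.71 → $15,625.92; payment $5,208.64; balance $10,417.28
Month 5: opening $10,417.28; interest $104.17 → $10,521.45; payment $5,260.72; balance $5,260.73
Month 6: opening $5,260.73; interest $52.60 → $5,313.33; payment $5,313.33; balance $0.00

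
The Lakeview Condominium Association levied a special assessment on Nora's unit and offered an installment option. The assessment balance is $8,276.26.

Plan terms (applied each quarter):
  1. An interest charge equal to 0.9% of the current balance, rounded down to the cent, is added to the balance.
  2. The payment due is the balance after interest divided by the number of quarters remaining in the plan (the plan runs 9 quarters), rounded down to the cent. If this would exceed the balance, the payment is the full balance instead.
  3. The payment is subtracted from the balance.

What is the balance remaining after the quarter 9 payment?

Quarter 1: opening $8,276.26; interest $74.48 → $8,350.74; payment $927.86; balance $7,422.88
Quarter 2: opening $7,422.88; interest $66.80 → $7,489.68; payment $936.21; balance $6,553.47
Quarter 3: opening $6,553.47; interest $58.98 → $6,612.45; payment $944.63; balance $5,667.82
Quarter 4: opening $5,667.82; interest $51.01 → $5,718.83; payment $953.13; balance $4,765.70
Quarter 5: opening $4,765.70; interest $42.89 → $4,808.59; payment $961.71; balance $3,846.88
Quarter 6: opening $3,846.88; interest $34.62 → $3,881.50; payment $970.37; balance $2,911.13
Quarter 7: opening $2,911.13; interest $26.20 → $2,937.33; payment $979.11; balance $1,958.22
Quarter 8: opening $1,958.22; interest $17.62 → $1,975.84; payment $987.92; balance $987.92
Quarter 9: opening $987.92; interest $8.89 → $996.81; payment $996.81; balance $0.00

$0.00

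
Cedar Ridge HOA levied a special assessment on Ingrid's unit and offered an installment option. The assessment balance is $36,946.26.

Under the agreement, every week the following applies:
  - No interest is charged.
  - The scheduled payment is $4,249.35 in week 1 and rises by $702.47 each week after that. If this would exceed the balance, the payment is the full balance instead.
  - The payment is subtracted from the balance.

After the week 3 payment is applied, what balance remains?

$22,090.80

Week 1: $36,946.26 − $4,249.35 → $32,696.91
Week 2: $32,696.91 − $4,951.82 → $27,745.09
Week 3: $27,745.09 − $5,654.29 → $22,090.80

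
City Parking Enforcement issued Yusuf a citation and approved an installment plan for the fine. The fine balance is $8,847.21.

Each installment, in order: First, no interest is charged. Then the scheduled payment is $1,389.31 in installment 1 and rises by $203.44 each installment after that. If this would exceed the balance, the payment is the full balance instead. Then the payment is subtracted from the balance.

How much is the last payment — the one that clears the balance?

Installment 1: $8,847.21 − $1,389.31 → $7,457.90
Installment 2: $7,457.90 − $1,592.75 → $5,865.15
Installment 3: $5,865.15 − $1,796.19 → $4,068.96
Installment 4: $4,068.96 − $1,999.63 → $2,069.33
Installment 5: $2,069.33 − $2,069.33 → $0.00

$2,069.33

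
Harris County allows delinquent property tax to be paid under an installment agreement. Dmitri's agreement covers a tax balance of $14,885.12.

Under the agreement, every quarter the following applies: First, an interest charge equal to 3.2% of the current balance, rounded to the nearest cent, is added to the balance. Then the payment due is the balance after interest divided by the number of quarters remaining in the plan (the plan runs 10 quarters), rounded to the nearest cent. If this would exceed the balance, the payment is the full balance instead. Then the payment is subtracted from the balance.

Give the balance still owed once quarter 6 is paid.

$7,192.69

Quarter 1: $14,885.12 +$476.32 interest = $15,361.44; pay $1,536.14 → $13,825.30
Quarter 2: $13,825.30 +$442.41 interest = $14,267.71; pay $1,585.30 → $12,682.41
Quarter 3: $12,682.41 +$405.84 interest = $13,088.25; pay $1,636.03 → $11,452.22
Quarter 4: $11,452.22 +$366.47 interest = $11,818.69; pay $1,688.38 → $10,130.31
Quarter 5: $10,130.31 +$324.17 interest = $10,454.48; pay $1,742.41 → $8,712.07
Quarter 6: $8,712.07 +$278.79 interest = $8,990.86; pay $1,798.17 → $7,192.69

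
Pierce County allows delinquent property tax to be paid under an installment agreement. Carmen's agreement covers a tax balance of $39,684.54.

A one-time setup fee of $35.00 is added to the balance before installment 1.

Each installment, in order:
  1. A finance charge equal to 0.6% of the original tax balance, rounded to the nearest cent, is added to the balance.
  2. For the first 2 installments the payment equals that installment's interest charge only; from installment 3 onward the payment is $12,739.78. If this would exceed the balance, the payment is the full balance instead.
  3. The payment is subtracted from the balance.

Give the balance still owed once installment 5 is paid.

Installment 1: opening $39,719.54; interest $238.11 → $39,957.65; payment $238.11; balance $39,719.54
Installment 2: opening $39,719.54; interest $238.11 → $39,957.65; payment $238.11; balance $39,719.54
Installment 3: opening $39,719.54; interest $238.11 → $39,957.65; payment $12,739.78; balance $27,217.87
Installment 4: opening $27,217.87; interest $238.11 → $27,455.98; payment $12,739.78; balance $14,716.20
Installment 5: opening $14,716.20; interest $238.11 → $14,954.31; payment $12,739.78; balance $2,214.53

$2,214.53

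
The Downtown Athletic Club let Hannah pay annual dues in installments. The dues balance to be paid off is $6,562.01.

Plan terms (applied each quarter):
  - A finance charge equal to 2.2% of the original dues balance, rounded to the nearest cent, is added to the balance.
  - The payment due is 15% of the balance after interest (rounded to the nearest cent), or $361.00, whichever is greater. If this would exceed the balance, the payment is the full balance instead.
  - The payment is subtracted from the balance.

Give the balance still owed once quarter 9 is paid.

Quarter 1: opening $6,562.01; interest $144.36 → $6,706.37; payment $1,005.96; balance $5,700.41
Quarter 2: opening $5,700.41; interest $144.36 → $5,844.77; payment $876.72; balance $4,968.05
Quarter 3: opening $4,968.05; interest $144.36 → $5,112.41; payment $766.86; balance $4,345.55
Quarter 4: opening $4,345.55; interest $144.36 → $4,489.91; payment $673.49; balance $3,816.42
Quarter 5: opening $3,816.42; interest $144.36 → $3,960.78; payment $594.12; balance $3,366.66
Quarter 6: opening $3,366.66; interest $144.36 → $3,511.02; payment $526.65; balance $2,984.37
Quarter 7: opening $2,984.37; interest $144.36 → $3,128.73; payment $469.31; balance $2,659.42
Quarter 8: opening $2,659.42; interest $144.36 → $2,803.78; payment $420.57; balance $2,383.21
Quarter 9: opening $2,383.21; interest $144.36 → $2,527.57; payment $379.14; balance $2,148.43

$2,148.43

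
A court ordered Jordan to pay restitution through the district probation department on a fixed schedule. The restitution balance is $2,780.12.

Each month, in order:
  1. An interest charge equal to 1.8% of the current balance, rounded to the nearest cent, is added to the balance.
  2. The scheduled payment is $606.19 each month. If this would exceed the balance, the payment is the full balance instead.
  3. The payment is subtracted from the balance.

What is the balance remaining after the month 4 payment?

Month 1: opening $2,780.12; interest $50.04 → $2,830.16; payment $606.19; balance $2,223.97
Month 2: opening $2,223.97; interest $40.03 → $2,264.00; payment $606.19; balance $1,657.81
Month 3: opening $1,657.81; interest $29.84 → $1,687.65; payment $606.19; balance $1,081.46
Month 4: opening $1,081.46; interest $19.47 → $1,100.93; payment $606.19; balance $494.74

$494.74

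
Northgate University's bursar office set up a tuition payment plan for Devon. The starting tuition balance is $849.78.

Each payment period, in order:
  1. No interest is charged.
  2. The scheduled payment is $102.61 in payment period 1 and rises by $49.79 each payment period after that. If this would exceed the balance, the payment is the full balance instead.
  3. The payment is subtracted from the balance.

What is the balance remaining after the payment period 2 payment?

$594.77

# | Opening | Payment | End bal
1 | $849.78 | $102.61 | $747.17
2 | $747.17 | $152.40 | $594.77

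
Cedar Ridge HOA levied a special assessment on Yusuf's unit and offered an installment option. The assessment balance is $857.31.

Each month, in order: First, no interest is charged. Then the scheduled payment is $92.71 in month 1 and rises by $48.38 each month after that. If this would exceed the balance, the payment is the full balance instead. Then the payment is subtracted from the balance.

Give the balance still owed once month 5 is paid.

Month 1: opening $857.31; payment $92.71; balance $764.60
Month 2: opening $764.60; payment $141.09; balance $623.51
Month 3: opening $623.51; payment $189.47; balance $434.04
Month 4: opening $434.04; payment $237.85; balance $196.19
Month 5: opening $196.19; payment $196.19; balance $0.00

$0.00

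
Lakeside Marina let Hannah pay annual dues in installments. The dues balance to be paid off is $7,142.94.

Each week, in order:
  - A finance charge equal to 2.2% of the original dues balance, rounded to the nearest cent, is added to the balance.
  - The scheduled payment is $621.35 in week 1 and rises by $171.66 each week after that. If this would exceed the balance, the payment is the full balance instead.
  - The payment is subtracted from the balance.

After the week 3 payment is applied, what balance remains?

$5,235.33

Week 1: $7,142.94 +$157.14 interest = $7,300.08; pay $621.35 → $6,678.73
Week 2: $6,678.73 +$157.14 interest = $6,835.87; pay $793.01 → $6,042.86
Week 3: $6,042.86 +$157.14 interest = $6,200.00; pay $964.67 → $5,235.33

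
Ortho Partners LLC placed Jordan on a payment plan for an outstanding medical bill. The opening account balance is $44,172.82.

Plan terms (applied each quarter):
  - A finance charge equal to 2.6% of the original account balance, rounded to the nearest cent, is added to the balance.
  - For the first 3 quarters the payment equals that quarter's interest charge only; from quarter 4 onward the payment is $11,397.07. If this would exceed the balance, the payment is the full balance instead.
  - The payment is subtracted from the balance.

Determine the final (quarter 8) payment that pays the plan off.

Quarter 1: $44,172.82 +$1,148.49 interest = $45,321.31; pay $1,148.49 → $44,172.82
Quarter 2: $44,172.82 +$1,148.49 interest = $45,321.31; pay $1,148.49 → $44,172.82
Quarter 3: $44,172.82 +$1,148.49 interest = $45,321.31; pay $1,148.49 → $44,172.82
Quarter 4: $44,172.82 +$1,148.49 interest = $45,321.31; pay $11,397.07 → $33,924.24
Quarter 5: $33,924.24 +$1,148.49 interest = $35,072.73; pay $11,397.07 → $23,675.66
Quarter 6: $23,675.66 +$1,148.49 interest = $24,824.15; pay $11,397.07 → $13,427.08
Quarter 7: $13,427.08 +$1,148.49 interest = $14,575.57; pay $11,397.07 → $3,178.50
Quarter 8: $3,178.50 +$1,148.49 interest = $4,326.99; pay $4,326.99 → $0.00

$4,326.99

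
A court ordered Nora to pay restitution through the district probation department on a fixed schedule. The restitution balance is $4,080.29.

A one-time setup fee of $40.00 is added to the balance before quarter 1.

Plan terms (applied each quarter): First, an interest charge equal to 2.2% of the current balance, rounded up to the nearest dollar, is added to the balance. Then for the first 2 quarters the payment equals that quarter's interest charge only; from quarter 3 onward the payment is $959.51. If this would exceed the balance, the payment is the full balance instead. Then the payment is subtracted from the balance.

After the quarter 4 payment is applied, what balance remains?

$2,364.27

Quarter 1: opening $4,120.29; interest $91.00 → $4,211.29; payment $91.00; balance $4,120.29
Quarter 2: opening $4,120.29; interest $91.00 → $4,211.29; payment $91.00; balance $4,120.29
Quarter 3: opening $4,120.29; interest $91.00 → $4,211.29; payment $959.51; balance $3,251.78
Quarter 4: opening $3,251.78; interest $72.00 → $3,323.78; payment $959.51; balance $2,364.27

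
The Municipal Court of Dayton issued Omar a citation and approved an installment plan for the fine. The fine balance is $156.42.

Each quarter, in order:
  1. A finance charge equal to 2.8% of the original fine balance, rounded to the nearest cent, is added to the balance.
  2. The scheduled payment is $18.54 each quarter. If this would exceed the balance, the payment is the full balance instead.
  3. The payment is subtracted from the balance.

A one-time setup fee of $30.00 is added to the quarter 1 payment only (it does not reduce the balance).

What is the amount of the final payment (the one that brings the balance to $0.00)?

$5.04

Quarter 1: opening $156.42; interest $4.38 → $160.80; payment $18.54 (+ $30.00 fee); balance $142.26
Quarter 2: opening $142.26; interest $4.38 → $146.64; payment $18.54; balance $128.10
Quarter 3: opening $128.10; interest $4.38 → $132.48; payment $18.54; balance $113.94
Quarter 4: opening $113.94; interest $4.38 → $118.32; payment $18.54; balance $99.78
Quarter 5: opening $99.78; interest $4.38 → $104.16; payment $18.54; balance $85.62
Quarter 6: opening $85.62; interest $4.38 → $90.00; payment $18.54; balance $71.46
Quarter 7: opening $71.46; interest $4.38 → $75.84; payment $18.54; balance $57.30
Quarter 8: opening $57.30; interest $4.38 → $61.68; payment $18.54; balance $43.14
Quarter 9: opening $43.14; interest $4.38 → $47.52; payment $18.54; balance $28.98
Quarter 10: opening $28.98; interest $4.38 → $33.36; payment $18.54; balance $14.82
Quarter 11: opening $14.82; interest $4.38 → $19.20; payment $18.54; balance $0.66
Quarter 12: opening $0.66; interest $4.38 → $5.04; payment $5.04; balance $0.00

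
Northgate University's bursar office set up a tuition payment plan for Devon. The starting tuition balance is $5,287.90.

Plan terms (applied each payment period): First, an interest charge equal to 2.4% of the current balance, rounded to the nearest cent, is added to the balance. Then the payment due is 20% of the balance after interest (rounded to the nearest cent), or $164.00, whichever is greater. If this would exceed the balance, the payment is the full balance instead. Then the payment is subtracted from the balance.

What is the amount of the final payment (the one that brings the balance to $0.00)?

Payment period 1: $5,287.90 +$126.91 interest = $5,414.81; pay $1,082.96 → $4,331.85
Payment period 2: $4,331.85 +$103.96 interest = $4,435.81; pay $887.16 → $3,548.65
Payment period 3: $3,548.65 +$85.17 interest = $3,633.82; pay $726.76 → $2,907.06
Payment period 4: $2,907.06 +$69.77 interest = $2,976.83; pay $595.37 → $2,381.46
Payment period 5: $2,381.46 +$57.16 interest = $2,438.62; pay $487.72 → $1,950.90
Payment period 6: $1,950.90 +$46.82 interest = $1,997.72; pay $399.54 → $1,598.18
Payment period 7: $1,598.18 +$38.36 interest = $1,636.54; pay $327.31 → $1,309.23
Payment period 8: $1,309.23 +$31.42 interest = $1,340.65; pay $268.13 → $1,072.52
Payment period 9: $1,072.52 +$25.74 interest = $1,098.26; pay $219.65 → $878.61
Payment period 10: $878.61 +$21.09 interest = $899.70; pay $179.94 → $719.76
Payment period 11: $719.76 +$17.27 interest = $737.03; pay $164.00 → $573.03
Payment period 12: $573.03 +$13.75 interest = $586.78; pay $164.00 → $422.78
Payment period 13: $422.78 +$10.15 interest = $432.93; pay $164.00 → $268.93
Payment period 14: $268.93 +$6.45 interest = $275.38; pay $164.00 → $111.38
Payment period 15: $111.38 +$2.67 interest = $114.05; pay $114.05 → $0.00

$114.05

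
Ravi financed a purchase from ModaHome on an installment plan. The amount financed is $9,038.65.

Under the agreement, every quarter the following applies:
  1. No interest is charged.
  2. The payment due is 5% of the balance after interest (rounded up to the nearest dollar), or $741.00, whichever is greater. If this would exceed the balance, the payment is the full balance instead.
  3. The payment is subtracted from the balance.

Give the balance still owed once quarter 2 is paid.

Quarter 1: $9,038.65 − $741.00 → $8,297.65
Quarter 2: $8,297.65 − $741.00 → $7,556.65

$7,556.65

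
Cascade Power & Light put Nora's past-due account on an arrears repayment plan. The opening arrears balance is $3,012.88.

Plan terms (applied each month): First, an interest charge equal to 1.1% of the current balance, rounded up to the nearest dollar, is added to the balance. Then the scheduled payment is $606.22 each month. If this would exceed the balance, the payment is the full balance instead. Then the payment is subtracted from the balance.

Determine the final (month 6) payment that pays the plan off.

$87.78

# | Opening | Interest | Payment | End bal
1 | $3,012.88 | $34.00 | $606.22 | $2,440.66
2 | $2,440.66 | $27.00 | $606.22 | $1,861.44
3 | $1,861.44 | $21.00 | $606.22 | $1,276.22
4 | $1,276.22 | $15.00 | $606.22 | $685.00
5 | $685.00 | $8.00 | $606.22 | $86.78
6 | $86.78 | $1.00 | $87.78 | $0.00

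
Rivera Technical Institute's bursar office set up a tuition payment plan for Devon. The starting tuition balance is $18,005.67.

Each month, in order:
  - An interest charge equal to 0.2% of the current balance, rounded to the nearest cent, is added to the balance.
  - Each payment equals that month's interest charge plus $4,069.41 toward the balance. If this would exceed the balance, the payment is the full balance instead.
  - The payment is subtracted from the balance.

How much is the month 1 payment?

# | Opening | Interest | Payment | End bal
1 | $18,005.67 | $36.01 | $4,105.42 | $13,936.26

$4,105.42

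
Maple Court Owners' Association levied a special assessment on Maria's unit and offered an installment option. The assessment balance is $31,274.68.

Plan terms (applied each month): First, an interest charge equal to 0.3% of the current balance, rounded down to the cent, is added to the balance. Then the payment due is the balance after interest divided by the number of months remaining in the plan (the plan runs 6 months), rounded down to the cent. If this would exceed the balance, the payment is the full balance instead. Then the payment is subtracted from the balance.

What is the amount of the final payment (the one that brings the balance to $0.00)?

$5,306.98

Month 1: $31,274.68 +$93.82 interest = $31,368.50; pay $5,228.08 → $26,140.42
Month 2: $26,140.42 +$78.42 interest = $26,218.84; pay $5,243.76 → $20,975.08
Month 3: $20,975.08 +$62.92 interest = $21,038.00; pay $5,259.50 → $15,778.50
Month 4: $15,778.50 +$47.33 interest = $15,825.83; pay $5,275.27 → $10,550.56
Month 5: $10,550.56 +$31.65 interest = $10,582.21; pay $5,291.10 → $5,291.11
Month 6: $5,291.11 +$15.87 interest = $5,306.98; pay $5,306.98 → $0.00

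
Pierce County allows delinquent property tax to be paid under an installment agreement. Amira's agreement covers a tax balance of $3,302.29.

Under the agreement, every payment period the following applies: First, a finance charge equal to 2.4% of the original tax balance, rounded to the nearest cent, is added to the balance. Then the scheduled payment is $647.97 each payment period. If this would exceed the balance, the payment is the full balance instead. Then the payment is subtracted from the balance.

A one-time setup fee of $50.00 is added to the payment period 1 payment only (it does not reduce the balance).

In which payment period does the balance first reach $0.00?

Payment period 1: $3,302.29 +$79.25 interest = $3,381.54; pay $647.97 (+ $50.00 fee) → $2,733.57
Payment period 2: $2,733.57 +$79.25 interest = $2,812.82; pay $647.97 → $2,164.85
Payment period 3: $2,164.85 +$79.25 interest = $2,244.10; pay $647.97 → $1,596.13
Payment period 4: $1,596.13 +$79.25 interest = $1,675.38; pay $647.97 → $1,027.41
Payment period 5: $1,027.41 +$79.25 interest = $1,106.66; pay $647.97 → $458.69
Payment period 6: $458.69 +$79.25 interest = $537.94; pay $537.94 → $0.00
Balance reaches $0.00 in payment period 6.

6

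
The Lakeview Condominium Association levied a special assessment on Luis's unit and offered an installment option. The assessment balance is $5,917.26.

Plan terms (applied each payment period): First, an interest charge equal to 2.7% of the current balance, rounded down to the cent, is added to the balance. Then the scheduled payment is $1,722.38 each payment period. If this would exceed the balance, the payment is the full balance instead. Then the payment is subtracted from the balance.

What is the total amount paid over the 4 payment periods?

# | Opening | Interest | Payment | End bal
1 | $5,917.26 | $159.76 | $1,722.38 | $4,354.64
2 | $4,354.64 | $117.57 | $1,722.38 | $2,749.83
3 | $2,749.83 | $74.24 | $1,722.38 | $1,101.69
4 | $1,101.69 | $29.74 | $1,131.43 | $0.00
Total paid: $6,298.57

$6,298.57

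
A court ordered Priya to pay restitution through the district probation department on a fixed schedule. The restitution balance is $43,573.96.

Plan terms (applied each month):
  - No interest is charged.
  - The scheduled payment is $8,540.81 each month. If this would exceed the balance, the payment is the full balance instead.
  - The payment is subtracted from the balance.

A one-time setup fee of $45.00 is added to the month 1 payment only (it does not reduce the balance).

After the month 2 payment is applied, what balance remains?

Month 1: $43,573.96 − $8,540.81 (+ $45.00 fee) → $35,033.15
Month 2: $35,033.15 − $8,540.81 → $26,492.34

$26,492.34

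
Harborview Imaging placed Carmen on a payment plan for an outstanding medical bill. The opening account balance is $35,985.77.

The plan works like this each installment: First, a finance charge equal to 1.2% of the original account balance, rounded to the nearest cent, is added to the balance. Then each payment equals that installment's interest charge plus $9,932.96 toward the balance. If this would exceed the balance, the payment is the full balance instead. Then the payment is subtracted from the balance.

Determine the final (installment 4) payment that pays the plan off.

$6,618.72

Installment 1: $35,985.77 +$431.83 interest = $36,417.60; pay $10,364.79 → $26,052.81
Installment 2: $26,052.81 +$431.83 interest = $26,484.64; pay $10,364.79 → $16,119.85
Installment 3: $16,119.85 +$431.83 interest = $16,551.68; pay $10,364.79 → $6,186.89
Installment 4: $6,186.89 +$431.83 interest = $6,618.72; pay $6,618.72 → $0.00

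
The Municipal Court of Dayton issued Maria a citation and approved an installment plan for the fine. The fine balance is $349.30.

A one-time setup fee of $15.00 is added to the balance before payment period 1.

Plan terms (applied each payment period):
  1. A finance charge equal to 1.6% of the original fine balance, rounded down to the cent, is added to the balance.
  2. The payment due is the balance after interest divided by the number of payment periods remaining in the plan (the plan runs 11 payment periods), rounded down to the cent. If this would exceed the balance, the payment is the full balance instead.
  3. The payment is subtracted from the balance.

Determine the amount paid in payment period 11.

$49.98

Payment period 1: opening $364.30; interest $5.58 → $369.88; payment $33.62; balance $336.26
Payment period 2: opening $336.26; interest $5.58 → $341.84; payment $34.18; balance $307.66
Payment period 3: opening $307.66; interest $5.58 → $313.24; payment $34.80; balance $278.44
Payment period 4: opening $278.44; interest $5.58 → $284.02; payment $35.50; balance $248.52
Payment period 5: opening $248.52; interest $5.58 → $254.10; payment $36.30; balance $217.80
Payment period 6: opening $217.80; interest $5.58 → $223.38; payment $37.23; balance $186.15
Payment period 7: opening $186.15; interest $5.58 → $191.73; payment $38.34; balance $153.39
Payment period 8: opening $153.39; interest $5.58 → $158.97; payment $39.74; balance $119.23
Payment period 9: opening $119.23; interest $5.58 → $124.81; payment $41.60; balance $83.21
Payment period 10: opening $83.21; interest $5.58 → $88.79; payment $44.39; balance $44.40
Payment period 11: opening $44.40; interest $5.58 → $49.98; payment $49.98; balance $0.00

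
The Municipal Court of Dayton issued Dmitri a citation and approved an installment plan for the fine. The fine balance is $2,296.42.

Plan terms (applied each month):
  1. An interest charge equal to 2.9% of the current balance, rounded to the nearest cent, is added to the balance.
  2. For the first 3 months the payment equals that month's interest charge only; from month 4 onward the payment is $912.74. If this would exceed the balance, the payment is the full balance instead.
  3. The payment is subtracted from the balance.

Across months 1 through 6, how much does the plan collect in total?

Month 1: $2,296.42 +$66.60 interest = $2,363.02; pay $66.60 → $2,296.42
Month 2: $2,296.42 +$66.60 interest = $2,363.02; pay $66.60 → $2,296.42
Month 3: $2,296.42 +$66.60 interest = $2,363.02; pay $66.60 → $2,296.42
Month 4: $2,296.42 +$66.60 interest = $2,363.02; pay $912.74 → $1,450.28
Month 5: $1,450.28 +$42.06 interest = $1,492.34; pay $912.74 → $579.60
Month 6: $579.60 +$16.81 interest = $596.41; pay $596.41 → $0.00
Total paid: $2,621.69

$2,621.69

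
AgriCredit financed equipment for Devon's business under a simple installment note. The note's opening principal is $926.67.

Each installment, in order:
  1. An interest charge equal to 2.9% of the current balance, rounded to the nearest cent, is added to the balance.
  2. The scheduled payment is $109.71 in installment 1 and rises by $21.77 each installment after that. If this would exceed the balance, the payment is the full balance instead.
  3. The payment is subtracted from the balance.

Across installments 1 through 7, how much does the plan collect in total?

Installment 1: opening $926.67; interest $26.87 → $953.54; payment $109.71; balance $843.83
Installment 2: opening $843.83; interest $24.47 → $868.30; payment $131.48; balance $736.82
Installment 3: opening $736.82; interest $21.37 → $758.19; payment $153.25; balance $604.94
Installment 4: opening $604.94; interest $17.54 → $622.48; payment $175.02; balance $447.46
Installment 5: opening $447.46; interest $12.98 → $460.44; payment $196.79; balance $263.65
Installment 6: opening $263.65; interest $7.65 → $271.30; payment $218.56; balance $52.74
Installment 7: opening $52.74; interest $1.53 → $54.27; payment $54.27; balance $0.00
Total paid: $1,039.08

$1,039.08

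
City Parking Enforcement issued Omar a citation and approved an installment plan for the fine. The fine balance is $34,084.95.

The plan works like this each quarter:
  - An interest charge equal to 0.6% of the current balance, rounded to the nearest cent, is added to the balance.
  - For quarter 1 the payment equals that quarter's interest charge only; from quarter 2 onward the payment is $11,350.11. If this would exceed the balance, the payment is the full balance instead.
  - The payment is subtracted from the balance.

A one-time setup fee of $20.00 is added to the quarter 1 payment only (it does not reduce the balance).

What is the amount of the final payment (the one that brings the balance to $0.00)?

$449.81

# | Opening | Interest | Payment | Fee | End bal
1 | $34,084.95 | $204.51 | $204.51 | $20.00 | $34,084.95
2 | $34,084.95 | $204.51 | $11,350.11 | — | $22,939.35
3 | $22,939.35 | $137.64 | $11,350.11 | — | $11,726.88
4 | $11,726.88 | $70.36 | $11,350.11 | — | $447.13
5 | $447.13 | $2.68 | $449.81 | — | $0.00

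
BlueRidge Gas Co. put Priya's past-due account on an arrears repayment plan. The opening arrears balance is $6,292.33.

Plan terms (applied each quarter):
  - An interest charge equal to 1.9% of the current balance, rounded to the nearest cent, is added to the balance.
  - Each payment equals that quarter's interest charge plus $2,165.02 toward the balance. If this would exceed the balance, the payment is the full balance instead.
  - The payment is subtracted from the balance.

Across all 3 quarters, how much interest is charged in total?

$235.25

Quarter 1: opening $6,292.33; interest $119.55 → $6,411.88; payment $2,284.57; balance $4,127.31
Quarter 2: opening $4,127.31; interest $78.42 → $4,205.73; payment $2,243.44; balance $1,962.29
Quarter 3: opening $1,962.29; interest $37.28 → $1,999.57; payment $1,999.57; balance $0.00
Total interest: $119.55 + $78.42 + $37.28 = $235.25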